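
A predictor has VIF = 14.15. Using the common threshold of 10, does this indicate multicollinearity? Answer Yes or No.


Compare VIF = 14.15 to the threshold of 10.
14.15 >= 10, so the answer is Yes.

Yes


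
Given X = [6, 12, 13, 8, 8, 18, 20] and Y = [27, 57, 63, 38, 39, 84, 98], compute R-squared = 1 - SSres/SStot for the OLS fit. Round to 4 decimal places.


The fitted line is Y = -1.1836 + 4.8739*X.
SSres = 12.7453, SStot = 4024.0000.
R^2 = 1 - SSres/SStot = 0.9968.

0.9968


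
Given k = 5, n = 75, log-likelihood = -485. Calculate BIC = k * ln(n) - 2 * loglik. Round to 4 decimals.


Compute k*ln(n) = 5*ln(75) = 5*4.317488 = 21.587440.
Then -2*loglik = 970.
BIC = 21.587440 + 970 = 991.587440, which rounds to 991.5874.

991.5874


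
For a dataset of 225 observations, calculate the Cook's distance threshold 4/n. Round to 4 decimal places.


Cook's distance cutoff = 4/n = 4/225.
= 0.0178.

0.0178


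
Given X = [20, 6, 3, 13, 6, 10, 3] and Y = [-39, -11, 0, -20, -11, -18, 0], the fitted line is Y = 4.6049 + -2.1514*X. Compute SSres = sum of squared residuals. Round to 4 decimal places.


Predicted values from Y = 4.6049 + -2.1514*X.
Residuals: [-0.5769, -2.6965, 1.8493, 3.3633, -2.6965, -1.0909, 1.8493].
SSres = 34.2167.

34.2167


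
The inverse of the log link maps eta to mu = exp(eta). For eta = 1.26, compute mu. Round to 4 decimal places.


Apply the inverse link:
mu = e^1.26 = 3.5254.

3.5254


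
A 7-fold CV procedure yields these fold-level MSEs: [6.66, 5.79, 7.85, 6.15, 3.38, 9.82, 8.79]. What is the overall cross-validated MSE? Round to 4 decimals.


Sum of fold MSEs = 48.4400.
Average = 48.4400 / 7 = 6.9200.

6.9200


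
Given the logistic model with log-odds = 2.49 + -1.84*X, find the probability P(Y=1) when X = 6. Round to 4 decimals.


z = 2.49 + -1.84 * 6 = -8.5500.
Sigmoid: P = 1 / (1 + exp(8.5500)) = 0.0002.

0.0002


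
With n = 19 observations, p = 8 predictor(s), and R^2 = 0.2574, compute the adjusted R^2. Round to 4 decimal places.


Adjusted R^2 = 1 - (1 - R^2) * (n-1)/(n-p-1).
(1 - R^2) = 0.7426.
(n-1)/(n-p-1) = 18/10.
(1 - R^2) * (n-1) = 0.7426 * 18 = 13.3668.
Divide by (n-p-1): 13.3668 / 10 = 1.3367.
Adj R^2 = 1 - 1.3367 = -0.3367.

-0.3367


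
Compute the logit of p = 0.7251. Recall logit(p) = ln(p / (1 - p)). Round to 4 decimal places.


1 - p = 0.2749.
p/(1-p) = 2.6377.
logit = ln(2.6377) = 0.9699.

0.9699


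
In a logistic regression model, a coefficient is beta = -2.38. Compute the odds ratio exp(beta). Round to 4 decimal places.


Odds ratio = exp(beta) = exp(-2.38).
= 0.0926.

0.0926


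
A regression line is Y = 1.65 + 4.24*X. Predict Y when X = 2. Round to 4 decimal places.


Substitute X = 2 into the equation:
Y = 1.65 + 4.24 * 2 = 1.65 + 8.4800 = 10.1300.

10.1300


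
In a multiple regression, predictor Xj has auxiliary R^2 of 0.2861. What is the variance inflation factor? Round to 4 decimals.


Using VIF = 1/(1 - R^2_j):
1 - 0.2861 = 0.7139.
VIF = 1.4008.

1.4008


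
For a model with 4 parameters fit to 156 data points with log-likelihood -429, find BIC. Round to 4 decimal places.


ln(156) = 5.049856.
k * ln(n) = 4 * 5.049856 = 20.199424.
-2L = 858.
BIC = 20.199424 + 858 = 878.199424, which rounds to 878.1994.

878.1994


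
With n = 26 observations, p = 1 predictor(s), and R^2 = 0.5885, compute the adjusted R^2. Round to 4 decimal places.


Adjusted R^2 = 1 - (1 - R^2) * (n-1)/(n-p-1).
(1 - R^2) = 0.4115.
(n-1)/(n-p-1) = 25/24.
(1 - R^2) * (n-1) = 0.4115 * 25 = 10.2875.
Divide by (n-p-1): 10.2875 / 24 = 0.4286.
Adj R^2 = 1 - 0.4286 = 0.5714.

0.5714


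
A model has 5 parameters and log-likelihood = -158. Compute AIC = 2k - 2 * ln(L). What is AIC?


AIC = 2*5 - 2*(-158).
= 10 + 316 = 326.

326


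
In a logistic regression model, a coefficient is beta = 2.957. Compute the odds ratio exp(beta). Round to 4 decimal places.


exp(2.957) = 19.2402.
So the odds ratio is 19.2402.

19.2402


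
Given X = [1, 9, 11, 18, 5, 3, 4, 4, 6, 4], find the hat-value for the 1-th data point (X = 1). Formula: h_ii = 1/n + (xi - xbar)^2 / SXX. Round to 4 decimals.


Mean of X: xbar = 6.5000.
SXX = 222.5000.
For X = 1: h = 1/10 + (1 - 6.5000)^2/222.5000 = 0.2360.

0.2360


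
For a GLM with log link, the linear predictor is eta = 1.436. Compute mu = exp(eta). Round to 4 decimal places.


The inverse log link gives:
mu = exp(1.436) = 4.2038.

4.2038


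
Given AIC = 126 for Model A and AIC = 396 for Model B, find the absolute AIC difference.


|AIC_A - AIC_B| = |126 - 396| = 270.
Model A is preferred (lower AIC).

270


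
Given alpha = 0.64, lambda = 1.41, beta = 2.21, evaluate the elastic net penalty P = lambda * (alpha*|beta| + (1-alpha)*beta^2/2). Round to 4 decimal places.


Compute:
L1 = 0.64 * 2.21 = 1.4144.
L2 = 0.36 * 2.21^2 / 2 = 0.8791.
Penalty = 1.41 * (1.4144 + 0.8791) = 3.2339.

3.2339


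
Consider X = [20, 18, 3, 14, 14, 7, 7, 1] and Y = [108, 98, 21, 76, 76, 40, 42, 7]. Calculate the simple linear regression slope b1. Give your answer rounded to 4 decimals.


First compute the means: xbar = 10.5000, ybar = 58.5000.
Then S_xx = sum((xi - xbar)^2) = 342.0000.
S_xy = sum((xi - xbar)(yi - ybar)) = 1782.0000.
b1 = S_xy / S_xx = 1782.0000 / 342.0000 = 5.2105.

5.2105


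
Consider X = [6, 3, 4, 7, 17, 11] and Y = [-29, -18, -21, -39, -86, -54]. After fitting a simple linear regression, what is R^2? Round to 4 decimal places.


The fitted line is Y = -2.0490 + -4.8897*X.
SSres = 19.1789, SStot = 3270.8333.
R^2 = 1 - SSres/SStot = 0.9941.

0.9941


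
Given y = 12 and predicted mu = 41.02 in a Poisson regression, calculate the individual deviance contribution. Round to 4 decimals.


Compute y*ln(y/mu) = 12*ln(12/41.02) = 12*-1.229153 = -14.749836.
y - mu = -29.02.
D = 2*(-14.749836 - (-29.02)) = 28.540328, which rounds to 28.5403.

28.5403


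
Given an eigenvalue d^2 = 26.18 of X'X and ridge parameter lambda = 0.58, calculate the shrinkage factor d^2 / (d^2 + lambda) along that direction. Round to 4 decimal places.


Denominator = d^2 + lambda = 26.18 + 0.58 = 26.7600.
Shrinkage = 26.18 / 26.7600 = 0.9783.

0.9783


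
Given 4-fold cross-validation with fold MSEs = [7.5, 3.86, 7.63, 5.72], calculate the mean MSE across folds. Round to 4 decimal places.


Add all fold MSEs: 24.7100.
Divide by k = 4: 24.7100/4 = 6.1775.

6.1775


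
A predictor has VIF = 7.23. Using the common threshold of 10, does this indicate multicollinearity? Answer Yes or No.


Compare VIF = 7.23 to the threshold of 10.
7.23 < 10, so the answer is No.

No


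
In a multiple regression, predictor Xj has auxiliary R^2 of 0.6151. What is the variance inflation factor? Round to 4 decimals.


VIF = 1 / (1 - 0.6151).
= 1 / 0.3849 = 2.5981.

2.5981


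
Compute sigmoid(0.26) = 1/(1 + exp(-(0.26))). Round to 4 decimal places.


exp(-0.2600) = 0.7711.
1 + exp(-z) = 1.7711.
sigmoid = 1/1.7711 = 0.5646.

0.5646


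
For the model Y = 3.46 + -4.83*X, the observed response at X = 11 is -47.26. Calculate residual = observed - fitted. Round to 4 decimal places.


Fitted value at X = 11 is yhat = 3.46 + -4.83*11 = -49.6700.
Residual = -47.26 - -49.6700 = 2.4100.

2.4100


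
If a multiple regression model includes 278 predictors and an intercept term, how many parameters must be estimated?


Including the intercept, the model has 278 predictor coefficients + 1 intercept.
Total = 279.

279


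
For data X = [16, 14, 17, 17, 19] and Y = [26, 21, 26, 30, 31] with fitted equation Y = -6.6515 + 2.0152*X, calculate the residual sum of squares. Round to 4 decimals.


Compute predicted values, then residuals = yi - yhat_i.
Residuals: [0.4083, -0.5613, -1.6069, 2.3931, -0.6373].
SSres = sum(residual^2) = 9.1970.

9.1970


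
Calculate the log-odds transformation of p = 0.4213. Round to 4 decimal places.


Compute the odds: 0.4213/0.5787 = 0.7280.
Take the natural log: ln(0.7280) = -0.3174.

-0.3174


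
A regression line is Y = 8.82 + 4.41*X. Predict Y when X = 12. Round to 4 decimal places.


Substitute X = 12 into the equation:
Y = 8.82 + 4.41 * 12 = 8.82 + 52.9200 = 61.7400.

61.7400


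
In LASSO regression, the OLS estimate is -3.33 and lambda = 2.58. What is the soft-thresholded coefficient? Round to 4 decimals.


Check: |-3.33| = 3.33 vs lambda = 2.58.
Since |beta| > lambda, coefficient = sign(beta)*(|beta| - lambda) = -0.7500.
Soft-thresholded coefficient = -0.7500.

-0.7500


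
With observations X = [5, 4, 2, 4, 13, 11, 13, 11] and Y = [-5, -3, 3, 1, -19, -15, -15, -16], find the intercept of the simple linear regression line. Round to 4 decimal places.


The slope is b1 = -1.8404.
Sample means are xbar = 7.8750 and ybar = -8.6250.
Intercept: b0 = -8.6250 - (-1.8404)(7.8750) = 5.8680.

5.8680


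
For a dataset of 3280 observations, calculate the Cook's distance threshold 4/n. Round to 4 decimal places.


Using the rule of thumb:
Threshold = 4 / 3280 = 0.0012.

0.0012


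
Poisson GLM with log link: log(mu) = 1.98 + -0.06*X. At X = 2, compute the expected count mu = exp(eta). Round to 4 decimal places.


eta = 1.98 + -0.06 * 2 = 1.8600.
mu = exp(1.8600) = 6.4237.

6.4237


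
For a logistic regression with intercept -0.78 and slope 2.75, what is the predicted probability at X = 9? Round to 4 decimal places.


Linear predictor: z = -0.78 + 2.75 * 9 = 23.9700.
P = 1/(1 + exp(-23.9700)) = 1/(1 + 0.0000) = 1.0000.

1.0000


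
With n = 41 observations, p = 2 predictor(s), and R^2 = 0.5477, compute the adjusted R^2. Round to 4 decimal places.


Using the formula:
(1 - 0.5477) = 0.4523.
Multiply by 40/38: 0.4523 * 40 = 18.0920, then 18.0920 / 38 = 0.4761.
Adj R^2 = 1 - 0.4761 = 0.5239.

0.5239


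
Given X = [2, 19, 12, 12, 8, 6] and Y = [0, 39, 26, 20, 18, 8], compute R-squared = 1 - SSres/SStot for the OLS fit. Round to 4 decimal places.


After computing the OLS fit (b0=-3.8881, b1=2.2768):
SSres = 35.5950, SStot = 931.5000.
R^2 = 1 - 35.5950/931.5000 = 0.9618.

0.9618


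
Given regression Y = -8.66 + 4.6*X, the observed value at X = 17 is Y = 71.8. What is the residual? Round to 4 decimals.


Compute yhat = -8.66 + (4.6)(17) = 69.5400.
Residual = actual - predicted = 71.8 - 69.5400 = 2.2600.

2.2600


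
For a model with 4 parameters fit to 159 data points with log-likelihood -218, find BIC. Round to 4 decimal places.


ln(159) = 5.068904.
k * ln(n) = 4 * 5.068904 = 20.275616.
-2L = 436.
BIC = 20.275616 + 436 = 456.275616, which rounds to 456.2756.

456.2756


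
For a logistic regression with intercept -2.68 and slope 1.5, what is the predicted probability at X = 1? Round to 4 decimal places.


Compute z = -2.68 + (1.5)(1) = -1.1800.
exp(-z) = 3.2544.
P = 1/(1 + 3.2544) = 0.2351.

0.2351


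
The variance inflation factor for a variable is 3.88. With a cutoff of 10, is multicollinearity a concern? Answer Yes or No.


Check: VIF = 3.88 vs threshold = 10.
Since 3.88 < 10, the answer is No.

No


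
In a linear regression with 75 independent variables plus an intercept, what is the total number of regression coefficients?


Total coefficients = number of predictors + 1 (for the intercept).
= 75 + 1 = 76.

76


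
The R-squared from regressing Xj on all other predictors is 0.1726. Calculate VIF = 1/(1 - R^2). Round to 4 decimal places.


Using VIF = 1/(1 - R^2_j):
1 - 0.1726 = 0.8274.
VIF = 1.2086.

1.2086


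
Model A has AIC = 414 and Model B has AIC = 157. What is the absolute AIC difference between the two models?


Compute |414 - 157| = 257.
Model B has the smaller AIC.

257


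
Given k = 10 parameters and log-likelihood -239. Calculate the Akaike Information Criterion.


AIC = 2*10 - 2*(-239).
= 20 + 478 = 498.

498


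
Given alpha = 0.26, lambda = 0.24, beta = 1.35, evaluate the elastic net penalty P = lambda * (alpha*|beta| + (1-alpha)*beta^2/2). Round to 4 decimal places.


Compute:
L1 = 0.26 * 1.35 = 0.3510.
L2 = 0.74 * 1.35^2 / 2 = 0.6743.
Penalty = 0.24 * (0.3510 + 0.6743) = 0.2461.

0.2461


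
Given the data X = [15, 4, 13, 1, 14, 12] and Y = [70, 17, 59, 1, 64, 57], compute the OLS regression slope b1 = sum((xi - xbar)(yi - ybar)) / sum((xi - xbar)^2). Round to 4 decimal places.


First compute the means: xbar = 9.8333, ybar = 44.6667.
Then S_xx = sum((xi - xbar)^2) = 170.8333.
S_xy = sum((xi - xbar)(yi - ybar)) = 830.6667.
b1 = S_xy / S_xx = 830.6667 / 170.8333 = 4.8624.

4.8624


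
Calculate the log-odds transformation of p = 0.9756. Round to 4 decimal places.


Compute the odds: 0.9756/0.0244 = 39.9836.
Take the natural log: ln(39.9836) = 3.6885.

3.6885


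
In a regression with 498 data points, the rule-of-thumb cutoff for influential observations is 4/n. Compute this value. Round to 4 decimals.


Using the rule of thumb:
Threshold = 4 / 498 = 0.0080.

0.0080


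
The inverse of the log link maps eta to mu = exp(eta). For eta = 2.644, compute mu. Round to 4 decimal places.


Apply the inverse link:
mu = e^2.644 = 14.0694.

14.0694


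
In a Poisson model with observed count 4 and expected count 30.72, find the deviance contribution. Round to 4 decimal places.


y/mu = 4/30.72 = 0.130208 (approx.), and ln(4/30.72) = -2.038620.
y * ln(y/mu) = 4 * -2.038620 = -8.154480.
y - mu = -26.72.
D = 2 * (-8.154480 - -26.72) = 37.131040, which rounds to 37.1310.

37.1310


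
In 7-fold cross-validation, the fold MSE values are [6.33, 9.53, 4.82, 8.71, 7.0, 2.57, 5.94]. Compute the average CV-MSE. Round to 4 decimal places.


Add all fold MSEs: 44.9000.
Divide by k = 7: 44.9000/7 = 6.4143.

6.4143


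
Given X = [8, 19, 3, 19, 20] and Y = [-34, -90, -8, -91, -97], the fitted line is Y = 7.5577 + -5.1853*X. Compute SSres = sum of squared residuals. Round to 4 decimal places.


Predicted values from Y = 7.5577 + -5.1853*X.
Residuals: [-0.0753, 0.9630, -0.0018, -0.0370, -0.8517].
SSres = 1.6598.

1.6598


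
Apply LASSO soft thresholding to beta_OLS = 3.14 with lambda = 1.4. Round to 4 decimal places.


Check: |3.14| = 3.14 vs lambda = 1.4.
Since |beta| > lambda, coefficient = sign(beta)*(|beta| - lambda) = 1.7400.
Soft-thresholded coefficient = 1.7400.

1.7400


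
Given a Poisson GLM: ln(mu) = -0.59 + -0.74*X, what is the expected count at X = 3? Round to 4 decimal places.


Linear predictor: eta = -0.59 + (-0.74)(3) = -2.8100.
Expected count: mu = exp(-2.8100) = 0.0602.

0.0602


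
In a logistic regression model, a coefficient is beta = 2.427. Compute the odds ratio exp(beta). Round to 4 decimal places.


The odds ratio is computed as:
OR = e^(2.427) = 11.3249.

11.3249


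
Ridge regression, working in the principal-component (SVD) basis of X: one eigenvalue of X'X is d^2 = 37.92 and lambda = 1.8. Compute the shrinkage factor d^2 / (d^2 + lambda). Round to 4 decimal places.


Compute the denominator: 37.92 + 1.8 = 39.7200.
Shrinkage factor = 37.92 / 39.7200 = 0.9547.

0.9547


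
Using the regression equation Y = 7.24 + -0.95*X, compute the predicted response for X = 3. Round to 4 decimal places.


Predicted value:
Y = 7.24 + (-0.95)(3) = 7.24 + -2.8500 = 4.3900.

4.3900


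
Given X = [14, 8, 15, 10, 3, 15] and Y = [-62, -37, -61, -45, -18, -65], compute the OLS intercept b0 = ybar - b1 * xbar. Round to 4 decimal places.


First find the slope: b1 = -3.8142.
Means: xbar = 10.8333, ybar = -48.0000.
b0 = ybar - b1 * xbar = -48.0000 - -3.8142 * 10.8333 = -6.6792.

-6.6792


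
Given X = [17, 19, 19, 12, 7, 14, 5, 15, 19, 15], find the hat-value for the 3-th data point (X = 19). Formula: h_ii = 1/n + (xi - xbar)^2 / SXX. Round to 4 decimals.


Mean of X: xbar = 14.2000.
SXX = 219.6000.
For X = 19: h = 1/10 + (19 - 14.2000)^2/219.6000 = 0.2049.

0.2049


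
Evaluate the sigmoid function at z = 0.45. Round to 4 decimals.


Compute exp(-0.4500) = 0.6376.
Sigmoid = 1 / (1 + 0.6376) = 1 / 1.6376 = 0.6106.

0.6106


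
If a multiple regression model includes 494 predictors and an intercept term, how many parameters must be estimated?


Each predictor gets one coefficient, plus one intercept.
Total parameters = 494 + 1 = 495.

495


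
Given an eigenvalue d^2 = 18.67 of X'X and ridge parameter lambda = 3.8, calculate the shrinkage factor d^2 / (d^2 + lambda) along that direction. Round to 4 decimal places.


Compute the denominator: 18.67 + 3.8 = 22.4700.
Shrinkage factor = 18.67 / 22.4700 = 0.8309.

0.8309


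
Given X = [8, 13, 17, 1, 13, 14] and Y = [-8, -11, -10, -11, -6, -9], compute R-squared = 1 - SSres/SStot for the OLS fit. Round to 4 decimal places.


The fitted line is Y = -10.0494 + 0.0802*X.
SSres = 17.7901, SStot = 18.8333.
R^2 = 1 - SSres/SStot = 0.0554.

0.0554


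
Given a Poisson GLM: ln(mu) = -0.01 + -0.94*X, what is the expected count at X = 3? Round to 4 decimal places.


Linear predictor: eta = -0.01 + (-0.94)(3) = -2.8300.
Expected count: mu = exp(-2.8300) = 0.0590.

0.0590


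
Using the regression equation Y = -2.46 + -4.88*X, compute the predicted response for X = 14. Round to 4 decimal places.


Predicted value:
Y = -2.46 + (-4.88)(14) = -2.46 + -68.3200 = -70.7800.

-70.7800


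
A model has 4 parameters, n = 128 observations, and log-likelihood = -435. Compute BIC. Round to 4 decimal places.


ln(128) = 4.852030.
k * ln(n) = 4 * 4.852030 = 19.408120.
-2L = 870.
BIC = 19.408120 + 870 = 889.408120, which rounds to 889.4081.

889.4081


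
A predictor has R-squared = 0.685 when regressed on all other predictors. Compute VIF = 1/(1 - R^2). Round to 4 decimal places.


Denominator: 1 - 0.685 = 0.315.
VIF = 1 / 0.315 = 3.1746.

3.1746


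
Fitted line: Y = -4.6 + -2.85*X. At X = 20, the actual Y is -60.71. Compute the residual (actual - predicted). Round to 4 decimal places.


Fitted value at X = 20 is yhat = -4.6 + -2.85*20 = -61.6000.
Residual = -60.71 - -61.6000 = 0.8900.

0.8900


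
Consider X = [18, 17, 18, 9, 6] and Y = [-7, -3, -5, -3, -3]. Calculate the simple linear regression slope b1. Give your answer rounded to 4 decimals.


Calculate xbar = 13.6000, ybar = -4.2000.
S_xx = 129.2000, S_xy = -26.4000.
Using b1 = S_xy / S_xx = -26.4000 / 129.2000, we get b1 = -0.2043.

-0.2043


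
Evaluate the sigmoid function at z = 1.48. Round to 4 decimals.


exp(-1.4800) = 0.2276.
1 + exp(-z) = 1.2276.
sigmoid = 1/1.2276 = 0.8146.

0.8146


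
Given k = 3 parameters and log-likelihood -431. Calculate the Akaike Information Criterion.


AIC = 2k - 2*loglik = 2(3) - 2(-431).
= 6 + 862 = 868.

868


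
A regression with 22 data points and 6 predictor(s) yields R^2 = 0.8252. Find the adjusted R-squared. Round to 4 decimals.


Plug in: Adj R^2 = 1 - (1 - 0.8252) * 21/15.
= 1 - 0.1748 * 21/15
= 1 - 3.6708 / 15
= 1 - 0.2447 = 0.7553.

0.7553


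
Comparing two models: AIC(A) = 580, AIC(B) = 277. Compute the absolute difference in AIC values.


Absolute difference = |580 - 277| = 303.
The model with lower AIC (B) is preferred.

303


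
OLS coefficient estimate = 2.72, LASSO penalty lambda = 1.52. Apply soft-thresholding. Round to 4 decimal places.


Check: |2.72| = 2.72 vs lambda = 1.52.
Since |beta| > lambda, coefficient = sign(beta)*(|beta| - lambda) = 1.2000.
Soft-thresholded coefficient = 1.2000.

1.2000


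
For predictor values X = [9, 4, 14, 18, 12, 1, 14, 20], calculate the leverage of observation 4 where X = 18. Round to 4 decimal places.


Mean of X: xbar = 11.5000.
SXX = 300.0000.
For X = 18: h = 1/8 + (18 - 11.5000)^2/300.0000 = 0.2658.

0.2658


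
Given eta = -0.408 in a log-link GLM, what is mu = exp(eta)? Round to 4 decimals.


The inverse log link gives:
mu = exp(-0.408) = 0.6650.

0.6650


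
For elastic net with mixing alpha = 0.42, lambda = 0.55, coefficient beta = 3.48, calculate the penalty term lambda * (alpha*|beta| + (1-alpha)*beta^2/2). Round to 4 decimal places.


Compute:
L1 = 0.42 * 3.48 = 1.4616.
L2 = 0.58 * 3.48^2 / 2 = 3.5120.
Penalty = 0.55 * (1.4616 + 3.5120) = 2.7355.

2.7355


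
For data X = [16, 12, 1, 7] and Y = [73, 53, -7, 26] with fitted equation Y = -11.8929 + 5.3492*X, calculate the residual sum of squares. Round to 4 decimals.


For each point, residual = actual - predicted.
Residuals: [-0.6943, 0.7025, -0.4563, 0.4485].
Sum of squared residuals = 1.3849.

1.3849


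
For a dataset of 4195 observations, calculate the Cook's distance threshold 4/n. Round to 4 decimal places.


Cook's distance cutoff = 4/n = 4/4195.
= 0.0010.

0.0010


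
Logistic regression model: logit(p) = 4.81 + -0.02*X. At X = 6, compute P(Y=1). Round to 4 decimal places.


Linear predictor: z = 4.81 + -0.02 * 6 = 4.6900.
P = 1/(1 + exp(-4.6900)) = 1/(1 + 0.0092) = 0.9909.

0.9909


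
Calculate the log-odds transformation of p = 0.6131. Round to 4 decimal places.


1 - p = 0.3869.
p/(1-p) = 1.5846.
logit = ln(1.5846) = 0.4604.

0.4604


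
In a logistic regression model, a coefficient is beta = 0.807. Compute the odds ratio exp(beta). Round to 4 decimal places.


exp(0.807) = 2.2412.
So the odds ratio is 2.2412.

2.2412


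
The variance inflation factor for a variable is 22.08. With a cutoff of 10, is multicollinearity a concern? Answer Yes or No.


The threshold is 10.
VIF = 22.08 is >= 10.
Multicollinearity indication: Yes.

Yes


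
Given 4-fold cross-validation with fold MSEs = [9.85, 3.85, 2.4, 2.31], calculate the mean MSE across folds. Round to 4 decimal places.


Total MSE across folds = 18.4100.
CV-MSE = 18.4100/4 = 4.6025.

4.6025


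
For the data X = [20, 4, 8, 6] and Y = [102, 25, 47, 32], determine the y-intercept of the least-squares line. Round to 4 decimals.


The slope is b1 = 4.8452.
Sample means are xbar = 9.5000 and ybar = 51.5000.
Intercept: b0 = 51.5000 - (4.8452)(9.5000) = 5.4710.

5.4710


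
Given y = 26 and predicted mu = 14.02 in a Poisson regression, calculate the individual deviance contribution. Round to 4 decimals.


First: ln(26/14.02) = 0.617612.
Then: 26 * 0.617612 = 16.057912.
y - mu = 26 - 14.02 = 11.98.
D = 2(16.057912 - 11.98) = 8.155824, which rounds to 8.1558.

8.1558


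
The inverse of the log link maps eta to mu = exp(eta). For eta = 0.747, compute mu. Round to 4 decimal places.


mu = exp(eta) = exp(0.747).
= 2.1107.

2.1107


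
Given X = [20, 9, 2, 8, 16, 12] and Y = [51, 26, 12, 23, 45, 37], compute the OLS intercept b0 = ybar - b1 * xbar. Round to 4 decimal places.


First find the slope: b1 = 2.2888.
Means: xbar = 11.1667, ybar = 32.3333.
b0 = ybar - b1 * xbar = 32.3333 - 2.2888 * 11.1667 = 6.7751.

6.7751


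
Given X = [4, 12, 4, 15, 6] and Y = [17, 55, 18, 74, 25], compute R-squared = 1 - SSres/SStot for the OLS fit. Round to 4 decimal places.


The fitted line is Y = -3.7044 + 5.0615*X.
SSres = 12.4187, SStot = 2594.8000.
R^2 = 1 - SSres/SStot = 0.9952.

0.9952


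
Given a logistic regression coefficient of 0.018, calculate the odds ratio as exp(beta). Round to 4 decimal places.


The odds ratio is computed as:
OR = e^(0.018) = 1.0182.

1.0182


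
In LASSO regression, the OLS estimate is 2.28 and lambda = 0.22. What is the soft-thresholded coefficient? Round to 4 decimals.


Check: |2.28| = 2.28 vs lambda = 0.22.
Since |beta| > lambda, coefficient = sign(beta)*(|beta| - lambda) = 2.0600.
Soft-thresholded coefficient = 2.0600.

2.0600


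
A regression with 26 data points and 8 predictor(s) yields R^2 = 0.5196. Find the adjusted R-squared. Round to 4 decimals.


Plug in: Adj R^2 = 1 - (1 - 0.5196) * 25/17.
= 1 - 0.4804 * 25/17
= 1 - 12.0100 / 17
= 1 - 0.7065 = 0.2935.

0.2935


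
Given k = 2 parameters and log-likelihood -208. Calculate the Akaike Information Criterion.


AIC = 2*2 - 2*(-208).
= 4 + 416 = 420.

420


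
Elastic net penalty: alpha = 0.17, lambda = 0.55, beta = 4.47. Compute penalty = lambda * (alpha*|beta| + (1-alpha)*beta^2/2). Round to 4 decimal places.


alpha * |beta| = 0.17 * 4.47 = 0.7599.
(1-alpha) * beta^2/2 = 0.83 * 19.9809/2 = 8.2921.
Total = 0.55 * (0.7599 + 8.2921) = 4.9786.

4.9786


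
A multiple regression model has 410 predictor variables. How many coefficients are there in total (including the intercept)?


Each predictor gets one coefficient, plus one intercept.
Total parameters = 410 + 1 = 411.

411


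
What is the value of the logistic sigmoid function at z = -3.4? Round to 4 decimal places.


Compute exp(3.4000) = 29.9641.
Sigmoid = 1 / (1 + 29.9641) = 1 / 30.9641 = 0.0323.

0.0323


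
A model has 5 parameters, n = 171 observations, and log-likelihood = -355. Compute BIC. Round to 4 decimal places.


ln(171) = 5.141664.
k * ln(n) = 5 * 5.141664 = 25.708320.
-2L = 710.
BIC = 25.708320 + 710 = 735.708320, which rounds to 735.7083.

735.7083


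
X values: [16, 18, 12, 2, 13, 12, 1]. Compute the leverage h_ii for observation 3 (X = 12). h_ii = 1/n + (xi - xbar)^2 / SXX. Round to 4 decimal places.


Compute xbar = 10.5714 with n = 7 observations.
SXX = 259.7143.
Leverage = 1/7 + (12 - 10.5714)^2/259.7143 = 0.1507.

0.1507


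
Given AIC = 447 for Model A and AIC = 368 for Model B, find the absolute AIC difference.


|AIC_A - AIC_B| = |447 - 368| = 79.
Model B is preferred (lower AIC).

79


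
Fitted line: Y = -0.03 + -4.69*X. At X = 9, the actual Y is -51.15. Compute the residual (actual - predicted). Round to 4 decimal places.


Compute yhat = -0.03 + (-4.69)(9) = -42.2400.
Residual = actual - predicted = -51.15 - -42.2400 = -8.9100.

-8.9100


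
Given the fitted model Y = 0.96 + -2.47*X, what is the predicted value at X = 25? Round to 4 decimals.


Substitute X = 25 into the equation:
Y = 0.96 + -2.47 * 25 = 0.96 + -61.7500 = -60.7900.

-60.7900


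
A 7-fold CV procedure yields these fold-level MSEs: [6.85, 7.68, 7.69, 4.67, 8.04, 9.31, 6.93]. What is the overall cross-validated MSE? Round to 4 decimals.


Sum of fold MSEs = 51.1700.
Average = 51.1700 / 7 = 7.3100.

7.3100


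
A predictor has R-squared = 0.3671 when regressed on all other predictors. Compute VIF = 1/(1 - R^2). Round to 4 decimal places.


Denominator: 1 - 0.3671 = 0.6329.
VIF = 1 / 0.6329 = 1.5800.

1.5800


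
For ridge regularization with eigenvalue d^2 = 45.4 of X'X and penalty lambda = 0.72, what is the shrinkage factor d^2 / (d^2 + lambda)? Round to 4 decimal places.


Denominator = d^2 + lambda = 45.4 + 0.72 = 46.1200.
Shrinkage = 45.4 / 46.1200 = 0.9844.

0.9844


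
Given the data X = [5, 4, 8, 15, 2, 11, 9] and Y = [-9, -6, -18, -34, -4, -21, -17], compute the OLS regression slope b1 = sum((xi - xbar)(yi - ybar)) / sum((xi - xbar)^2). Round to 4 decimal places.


Calculate xbar = 7.7143, ybar = -15.5714.
S_xx = 119.4286, S_xy = -274.1429.
Using b1 = S_xy / S_xx = -274.1429 / 119.4286, we get b1 = -2.2955.

-2.2955


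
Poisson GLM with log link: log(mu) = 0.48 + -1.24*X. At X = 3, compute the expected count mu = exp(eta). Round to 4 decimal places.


Linear predictor: eta = 0.48 + (-1.24)(3) = -3.2400.
Expected count: mu = exp(-3.2400) = 0.0392.

0.0392


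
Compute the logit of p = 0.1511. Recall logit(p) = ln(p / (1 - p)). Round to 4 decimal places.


The odds are p/(1-p) = 0.1511 / 0.8489 = 0.1780.
logit(p) = ln(0.1780) = -1.7260.

-1.7260


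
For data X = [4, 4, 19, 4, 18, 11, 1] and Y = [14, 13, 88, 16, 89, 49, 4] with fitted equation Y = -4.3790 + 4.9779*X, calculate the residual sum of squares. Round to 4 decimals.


For each point, residual = actual - predicted.
Residuals: [-1.5326, -2.5326, -2.2011, 0.4674, 3.7768, -1.3779, 3.4011].
Sum of squared residuals = 41.5565.

41.5565


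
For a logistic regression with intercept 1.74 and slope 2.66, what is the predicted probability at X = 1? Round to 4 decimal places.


Compute z = 1.74 + (2.66)(1) = 4.4000.
exp(-z) = 0.0123.
P = 1/(1 + 0.0123) = 0.9879.

0.9879


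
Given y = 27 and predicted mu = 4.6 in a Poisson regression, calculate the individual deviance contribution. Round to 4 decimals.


First: ln(27/4.6) = 1.769781.
Then: 27 * 1.769781 = 47.784087.
y - mu = 27 - 4.6 = 22.4.
D = 2(47.784087 - 22.4) = 50.768174, which rounds to 50.7682.

50.7682


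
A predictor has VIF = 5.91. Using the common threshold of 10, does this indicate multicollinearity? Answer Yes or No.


The threshold is 10.
VIF = 5.91 is < 10.
Multicollinearity indication: No.

No


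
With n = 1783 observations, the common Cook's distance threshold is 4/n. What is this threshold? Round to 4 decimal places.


The threshold is 4/n.
4/1783 = 0.0022.

0.0022


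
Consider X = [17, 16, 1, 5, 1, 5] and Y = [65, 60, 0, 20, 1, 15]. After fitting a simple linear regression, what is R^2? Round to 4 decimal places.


The fitted line is Y = -3.0366 + 3.9827*X.
SSres = 14.7553, SStot = 4130.8333.
R^2 = 1 - SSres/SStot = 0.9964.

0.9964


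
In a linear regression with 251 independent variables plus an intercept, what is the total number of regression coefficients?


Each predictor gets one coefficient, plus one intercept.
Total parameters = 251 + 1 = 252.

252


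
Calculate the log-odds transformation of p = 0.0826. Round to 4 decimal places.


Compute the odds: 0.0826/0.9174 = 0.0900.
Take the natural log: ln(0.0900) = -2.4075.

-2.4075


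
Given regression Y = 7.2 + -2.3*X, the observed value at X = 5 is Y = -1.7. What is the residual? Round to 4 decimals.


Predicted = 7.2 + -2.3 * 5 = -4.3000.
Residual = -1.7 - -4.3000 = 2.6000.

2.6000


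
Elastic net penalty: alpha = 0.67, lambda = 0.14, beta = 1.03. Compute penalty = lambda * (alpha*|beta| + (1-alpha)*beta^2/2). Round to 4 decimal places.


Compute:
L1 = 0.67 * 1.03 = 0.6901.
L2 = 0.33 * 1.03^2 / 2 = 0.1750.
Penalty = 0.14 * (0.6901 + 0.1750) = 0.1211.

0.1211


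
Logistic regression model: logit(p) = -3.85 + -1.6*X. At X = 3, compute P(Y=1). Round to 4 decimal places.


z = -3.85 + -1.6 * 3 = -8.6500.
Sigmoid: P = 1 / (1 + exp(8.6500)) = 0.0002.

0.0002


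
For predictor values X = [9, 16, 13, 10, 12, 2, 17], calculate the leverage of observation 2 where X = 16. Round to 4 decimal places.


n = 7, xbar = 11.2857.
SXX = sum((xi - xbar)^2) = 151.4286.
h = 1/7 + (16 - 11.2857)^2 / 151.4286 = 0.2896.

0.2896


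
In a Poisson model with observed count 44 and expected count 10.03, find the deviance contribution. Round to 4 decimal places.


First: ln(44/10.03) = 1.478609.
Then: 44 * 1.478609 = 65.058796.
y - mu = 44 - 10.03 = 33.97.
D = 2(65.058796 - 33.97) = 62.177592, which rounds to 62.1776.

62.1776


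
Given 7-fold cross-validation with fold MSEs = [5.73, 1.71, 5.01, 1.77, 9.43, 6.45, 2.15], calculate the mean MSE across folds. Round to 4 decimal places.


Add all fold MSEs: 32.2500.
Divide by k = 7: 32.2500/7 = 4.6071.

4.6071


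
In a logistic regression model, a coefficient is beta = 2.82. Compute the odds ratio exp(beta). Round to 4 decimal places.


Odds ratio = exp(beta) = exp(2.82).
= 16.7769.

16.7769


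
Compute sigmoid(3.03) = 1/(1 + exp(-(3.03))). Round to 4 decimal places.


exp(-3.0300) = 0.0483.
1 + exp(-z) = 1.0483.
sigmoid = 1/1.0483 = 0.9539.

0.9539


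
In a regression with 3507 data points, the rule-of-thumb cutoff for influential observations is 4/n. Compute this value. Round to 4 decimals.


Cook's distance cutoff = 4/n = 4/3507.
= 0.0011.

0.0011


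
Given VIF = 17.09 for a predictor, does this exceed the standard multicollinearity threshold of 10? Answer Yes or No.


The threshold is 10.
VIF = 17.09 is >= 10.
Multicollinearity indication: Yes.

Yes


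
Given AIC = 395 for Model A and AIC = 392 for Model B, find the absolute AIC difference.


Absolute difference = |395 - 392| = 3.
The model with lower AIC (B) is preferred.

3


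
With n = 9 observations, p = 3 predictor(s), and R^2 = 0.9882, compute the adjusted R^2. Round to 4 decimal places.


Using the formula:
(1 - 0.9882) = 0.0118.
Multiply by 8/5: 0.0118 * 8 = 0.0944, then 0.0944 / 5 = 0.0189.
Adj R^2 = 1 - 0.0189 = 0.9811.

0.9811


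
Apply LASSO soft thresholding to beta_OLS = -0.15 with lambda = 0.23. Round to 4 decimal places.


|beta_OLS| = 0.15.
lambda = 0.23.
Since |beta| <= lambda, the coefficient is set to 0.
Result = 0.0000.

0.0000


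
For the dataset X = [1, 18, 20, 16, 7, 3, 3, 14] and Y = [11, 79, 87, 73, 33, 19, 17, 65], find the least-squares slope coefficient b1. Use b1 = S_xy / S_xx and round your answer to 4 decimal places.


Calculate xbar = 10.2500, ybar = 48.0000.
S_xx = 403.5000, S_xy = 1654.0000.
Using b1 = S_xy / S_xx = 1654.0000 / 403.5000, we get b1 = 4.0991.

4.0991


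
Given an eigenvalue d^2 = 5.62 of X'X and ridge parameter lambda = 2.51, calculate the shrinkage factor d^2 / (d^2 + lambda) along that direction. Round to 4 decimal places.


d^2 + lambda = 5.62 + 2.51 = 8.1300.
Shrinkage factor = 5.62/8.1300 = 0.6913.

0.6913


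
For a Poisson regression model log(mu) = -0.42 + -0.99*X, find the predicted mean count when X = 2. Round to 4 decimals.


Compute eta = -0.42 + -0.99 * 2 = -2.4000.
Apply inverse link: mu = e^-2.4000 = 0.0907.

0.0907


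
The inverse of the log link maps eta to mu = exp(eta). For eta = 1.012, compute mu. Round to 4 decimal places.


The inverse log link gives:
mu = exp(1.012) = 2.7511.

2.7511


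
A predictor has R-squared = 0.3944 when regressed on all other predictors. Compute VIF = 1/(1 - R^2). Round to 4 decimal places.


VIF = 1 / (1 - 0.3944).
= 1 / 0.6056 = 1.6513.

1.6513


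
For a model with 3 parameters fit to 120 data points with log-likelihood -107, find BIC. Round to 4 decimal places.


k * ln(n) = 3 * ln(120) = 3 * 4.787492 = 14.362476.
-2 * loglik = -2 * (-107) = 214.
BIC = 14.362476 + 214 = 228.362476, which rounds to 228.3625.

228.3625


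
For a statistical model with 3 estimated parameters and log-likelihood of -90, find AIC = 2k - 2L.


AIC = 2*3 - 2*(-90).
= 6 + 180 = 186.

186


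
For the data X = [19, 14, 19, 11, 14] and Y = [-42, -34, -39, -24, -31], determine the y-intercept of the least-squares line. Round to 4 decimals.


First find the slope: b1 = -1.9309.
Means: xbar = 15.4000, ybar = -34.0000.
b0 = ybar - b1 * xbar = -34.0000 - -1.9309 * 15.4000 = -4.2642.

-4.2642


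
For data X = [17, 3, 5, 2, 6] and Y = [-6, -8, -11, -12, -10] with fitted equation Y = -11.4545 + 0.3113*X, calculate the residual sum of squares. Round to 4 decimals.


Compute predicted values, then residuals = yi - yhat_i.
Residuals: [0.1624, 2.5206, -1.1020, -1.1681, -0.4133].
SSres = sum(residual^2) = 9.1295.

9.1295


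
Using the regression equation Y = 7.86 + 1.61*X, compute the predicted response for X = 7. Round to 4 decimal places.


Plug X = 7 into Y = 7.86 + 1.61*X:
Y = 7.86 + 11.2700 = 19.1300.

19.1300


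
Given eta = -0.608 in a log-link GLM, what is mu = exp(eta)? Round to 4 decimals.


The inverse log link gives:
mu = exp(-0.608) = 0.5444.

0.5444


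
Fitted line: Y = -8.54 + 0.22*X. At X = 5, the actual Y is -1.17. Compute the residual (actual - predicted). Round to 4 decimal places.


Predicted = -8.54 + 0.22 * 5 = -7.4400.
Residual = -1.17 - -7.4400 = 6.2700.

6.2700


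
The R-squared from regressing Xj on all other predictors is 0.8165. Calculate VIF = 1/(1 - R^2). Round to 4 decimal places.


Denominator: 1 - 0.8165 = 0.1835.
VIF = 1 / 0.1835 = 5.4496.

5.4496


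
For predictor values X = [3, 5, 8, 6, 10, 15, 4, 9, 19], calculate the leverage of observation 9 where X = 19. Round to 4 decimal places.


Compute xbar = 8.7778 with n = 9 observations.
SXX = 223.5556.
Leverage = 1/9 + (19 - 8.7778)^2/223.5556 = 0.5785.

0.5785


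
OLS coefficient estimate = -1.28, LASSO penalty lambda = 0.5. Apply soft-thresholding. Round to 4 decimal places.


Absolute value: |-1.28| = 1.28.
Compare to lambda = 0.5.
Since |beta| > lambda, coefficient = sign(beta)*(|beta| - lambda) = -0.7800.

-0.7800


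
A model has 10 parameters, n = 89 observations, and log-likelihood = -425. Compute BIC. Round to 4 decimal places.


ln(89) = 4.488636.
k * ln(n) = 10 * 4.488636 = 44.886360.
-2L = 850.
BIC = 44.886360 + 850 = 894.886360, which rounds to 894.8864.

894.8864


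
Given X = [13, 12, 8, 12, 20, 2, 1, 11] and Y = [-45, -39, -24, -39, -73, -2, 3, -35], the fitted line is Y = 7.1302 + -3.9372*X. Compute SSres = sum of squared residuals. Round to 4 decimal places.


Compute predicted values, then residuals = yi - yhat_i.
Residuals: [-0.9466, 1.1162, 0.3674, 1.1162, -1.3862, -1.2558, -0.1930, 1.1790].
SSres = sum(residual^2) = 8.4487.

8.4487


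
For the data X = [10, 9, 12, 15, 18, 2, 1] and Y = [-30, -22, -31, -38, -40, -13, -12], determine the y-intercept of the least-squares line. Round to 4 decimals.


First find the slope: b1 = -1.7572.
Means: xbar = 9.5714, ybar = -26.5714.
b0 = ybar - b1 * xbar = -26.5714 - -1.7572 * 9.5714 = -9.7524.

-9.7524


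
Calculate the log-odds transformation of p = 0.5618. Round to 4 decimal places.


Compute the odds: 0.5618/0.4382 = 1.2821.
Take the natural log: ln(1.2821) = 0.2485.

0.2485


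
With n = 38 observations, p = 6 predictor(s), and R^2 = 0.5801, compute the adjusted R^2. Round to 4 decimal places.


Adjusted R^2 = 1 - (1 - R^2) * (n-1)/(n-p-1).
(1 - R^2) = 0.4199.
(n-1)/(n-p-1) = 37/31.
(1 - R^2) * (n-1) = 0.4199 * 37 = 15.5363.
Divide by (n-p-1): 15.5363 / 31 = 0.5012.
Adj R^2 = 1 - 0.5012 = 0.4988.

0.4988


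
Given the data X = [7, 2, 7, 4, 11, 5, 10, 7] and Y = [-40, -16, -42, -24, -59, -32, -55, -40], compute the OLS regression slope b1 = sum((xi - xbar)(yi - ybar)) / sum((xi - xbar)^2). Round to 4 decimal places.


Calculate xbar = 6.6250, ybar = -38.5000.
S_xx = 61.8750, S_xy = -300.5000.
Using b1 = S_xy / S_xx = -300.5000 / 61.8750, we get b1 = -4.8566.

-4.8566


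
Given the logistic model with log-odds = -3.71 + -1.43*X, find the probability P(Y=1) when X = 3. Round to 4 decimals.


Linear predictor: z = -3.71 + -1.43 * 3 = -8.0000.
P = 1/(1 + exp(8.0000)) = 1/(1 + 2980.9580) = 0.0003.

0.0003


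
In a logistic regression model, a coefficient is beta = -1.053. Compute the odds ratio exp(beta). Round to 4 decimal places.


Odds ratio = exp(beta) = exp(-1.053).
= 0.3489.

0.3489


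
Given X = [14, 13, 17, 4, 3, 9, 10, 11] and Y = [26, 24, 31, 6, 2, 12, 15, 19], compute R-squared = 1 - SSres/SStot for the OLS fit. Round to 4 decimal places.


After computing the OLS fit (b0=-4.0909, b1=2.0707):
SSres = 15.0707, SStot = 704.8750.
R^2 = 1 - 15.0707/704.8750 = 0.9786.

0.9786


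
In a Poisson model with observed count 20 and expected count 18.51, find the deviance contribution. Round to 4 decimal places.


First: ln(20/18.51) = 0.077421.
Then: 20 * 0.077421 = 1.548420.
y - mu = 20 - 18.51 = 1.49.
D = 2(1.548420 - 1.49) = 0.116840, which rounds to 0.1168.

0.1168


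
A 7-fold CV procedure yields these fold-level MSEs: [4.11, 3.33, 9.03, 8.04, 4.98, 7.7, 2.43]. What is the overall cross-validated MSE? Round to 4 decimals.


Add all fold MSEs: 39.6200.
Divide by k = 7: 39.6200/7 = 5.6600.

5.6600


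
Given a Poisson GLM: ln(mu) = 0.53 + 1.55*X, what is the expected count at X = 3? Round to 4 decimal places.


Compute eta = 0.53 + 1.55 * 3 = 5.1800.
Apply inverse link: mu = e^5.1800 = 177.6828.

177.6828


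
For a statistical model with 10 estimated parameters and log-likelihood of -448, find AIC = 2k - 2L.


Compute:
2k = 2*10 = 20.
-2*loglik = -2*(-448) = 896.
AIC = 20 + 896 = 916.

916


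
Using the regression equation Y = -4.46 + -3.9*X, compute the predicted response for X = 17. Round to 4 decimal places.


Substitute X = 17 into the equation:
Y = -4.46 + -3.9 * 17 = -4.46 + -66.3000 = -70.7600.

-70.7600


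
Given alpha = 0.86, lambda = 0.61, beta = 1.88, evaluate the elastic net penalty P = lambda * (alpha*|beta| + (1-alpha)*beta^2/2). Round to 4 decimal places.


L1 component = 0.86 * |1.88| = 1.6168.
L2 component = 0.14 * 1.88^2 / 2 = 0.2474.
Penalty = 0.61 * (1.6168 + 0.2474) = 0.61 * 1.8642 = 1.1372.

1.1372
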